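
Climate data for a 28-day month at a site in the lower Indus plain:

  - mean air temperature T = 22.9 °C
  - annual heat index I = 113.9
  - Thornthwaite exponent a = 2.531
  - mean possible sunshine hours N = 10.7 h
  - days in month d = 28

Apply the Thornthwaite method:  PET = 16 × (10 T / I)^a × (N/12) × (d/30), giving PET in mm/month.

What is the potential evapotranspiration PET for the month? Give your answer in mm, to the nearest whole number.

10T/I = 10 × 22.9 / 113.9 = 2.0105
(10T/I)^a = 2.0105^2.531 = 5.8568
Uncorrected PET = 16 × 5.8568 = 93.709 mm
Correction = (N/12)(d/30) = (10.7/12)(28/30) = 0.8322
PET = 93.709 × 0.8322 = 77.985 mm/month

78 mm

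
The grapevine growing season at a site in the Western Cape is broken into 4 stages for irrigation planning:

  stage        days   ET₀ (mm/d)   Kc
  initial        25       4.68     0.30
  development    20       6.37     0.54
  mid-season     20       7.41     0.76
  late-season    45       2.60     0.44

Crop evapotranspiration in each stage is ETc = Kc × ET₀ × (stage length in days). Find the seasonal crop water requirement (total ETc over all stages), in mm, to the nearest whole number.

268 mm

initial: 0.30 × 4.68 × 25 = 35.10 mm
development: 0.54 × 6.37 × 20 = 68.80 mm
mid-season: 0.76 × 7.41 × 20 = 112.63 mm
late-season: 0.44 × 2.60 × 45 = 51.48 mm
Seasonal total = 268.01 mm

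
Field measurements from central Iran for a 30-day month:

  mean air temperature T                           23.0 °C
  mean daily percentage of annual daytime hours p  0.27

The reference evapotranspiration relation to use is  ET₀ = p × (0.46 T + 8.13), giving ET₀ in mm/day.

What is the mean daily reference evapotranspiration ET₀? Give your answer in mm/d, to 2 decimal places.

ET₀ = 0.27 × (0.46 × 23.0 + 8.13) = 0.27 × 18.710 = 5.0517 mm/d

5.05 mm/d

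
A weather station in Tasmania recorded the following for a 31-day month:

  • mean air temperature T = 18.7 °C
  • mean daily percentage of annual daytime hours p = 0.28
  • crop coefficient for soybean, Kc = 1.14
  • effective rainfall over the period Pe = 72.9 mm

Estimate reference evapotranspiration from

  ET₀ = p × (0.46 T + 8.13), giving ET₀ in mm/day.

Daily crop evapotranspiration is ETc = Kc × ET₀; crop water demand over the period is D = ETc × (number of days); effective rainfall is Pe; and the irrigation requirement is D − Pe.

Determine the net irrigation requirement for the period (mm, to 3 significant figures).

ET₀ = 0.28 × (0.46 × 18.7 + 8.13) = 0.28 × 16.732 = 4.6850 mm/d
ETc = Kc × ET₀ = 1.14 × 4.6850 = 5.3409 mm/d
Crop demand D = ETc × 31 d = 5.3409 × 31 = 165.568 mm
D − Pe = 165.568 − 72.9 = 92.668 mm

92.7 mm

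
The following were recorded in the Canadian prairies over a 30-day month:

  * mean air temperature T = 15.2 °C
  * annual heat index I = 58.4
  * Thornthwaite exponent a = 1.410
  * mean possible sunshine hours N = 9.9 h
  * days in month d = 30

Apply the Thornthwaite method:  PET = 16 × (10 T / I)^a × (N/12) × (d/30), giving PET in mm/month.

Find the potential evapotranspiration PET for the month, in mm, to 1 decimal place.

10T/I = 10 × 15.2 / 58.4 = 2.6027
(10T/I)^a = 2.6027^1.410 = 3.8525
Uncorrected PET = 16 × 3.8525 = 61.640 mm
Correction = (N/12)(d/30) = (9.9/12)(30/30) = 0.8250
PET = 61.640 × 0.8250 = 50.853 mm/month

50.9 mm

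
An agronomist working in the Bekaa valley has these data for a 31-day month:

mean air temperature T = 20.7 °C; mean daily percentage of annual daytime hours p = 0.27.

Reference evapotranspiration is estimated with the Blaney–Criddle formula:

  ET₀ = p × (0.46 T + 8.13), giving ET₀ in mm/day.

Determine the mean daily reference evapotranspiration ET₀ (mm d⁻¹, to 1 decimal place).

ET₀ = 0.27 × (0.46 × 20.7 + 8.13) = 0.27 × 17.652 = 4.7660 mm/d

4.8 mm d⁻¹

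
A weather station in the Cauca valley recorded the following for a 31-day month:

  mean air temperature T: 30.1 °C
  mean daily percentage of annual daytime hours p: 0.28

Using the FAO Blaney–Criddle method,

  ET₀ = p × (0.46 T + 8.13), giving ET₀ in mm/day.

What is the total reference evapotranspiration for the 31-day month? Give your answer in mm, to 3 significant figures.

ET₀ = 0.28 × (0.46 × 30.1 + 8.13) = 0.28 × 21.976 = 6.1533 mm/d
Monthly total = 6.1533 × 31 = 190.752 mm

191 mm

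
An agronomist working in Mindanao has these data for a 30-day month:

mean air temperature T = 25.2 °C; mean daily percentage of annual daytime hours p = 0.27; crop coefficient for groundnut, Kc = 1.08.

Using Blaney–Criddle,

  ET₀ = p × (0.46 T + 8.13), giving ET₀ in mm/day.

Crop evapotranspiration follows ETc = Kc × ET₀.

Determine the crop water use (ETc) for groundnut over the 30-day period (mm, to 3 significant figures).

173 mm

ET₀ = 0.27 × (0.46 × 25.2 + 8.13) = 0.27 × 19.722 = 5.3249 mm/d
ETc = Kc × ET₀ = 1.08 × 5.3249 = 5.7509 mm/d
Over 30 days: 5.7509 × 30 = 172.527 mm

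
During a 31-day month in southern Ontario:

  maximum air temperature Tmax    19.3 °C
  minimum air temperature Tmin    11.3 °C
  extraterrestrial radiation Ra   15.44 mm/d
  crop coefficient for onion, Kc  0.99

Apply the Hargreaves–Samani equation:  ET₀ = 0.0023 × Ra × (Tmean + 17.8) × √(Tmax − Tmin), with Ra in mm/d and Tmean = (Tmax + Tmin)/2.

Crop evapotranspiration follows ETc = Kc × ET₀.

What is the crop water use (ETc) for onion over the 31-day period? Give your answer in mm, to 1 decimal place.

Tmean = (19.3 + 11.3)/2 = 15.30 °C
ET₀ = 0.0023 × 15.44 × (15.30 + 17.8) × √8.0 = 0.0023 × 15.44 × 33.10 × 2.8284 = 3.3246 mm/d
ETc = Kc × ET₀ = 0.99 × 3.3246 = 3.2914 mm/d
Over 31 days: 3.2914 × 31 = 102.033 mm

102.0 mm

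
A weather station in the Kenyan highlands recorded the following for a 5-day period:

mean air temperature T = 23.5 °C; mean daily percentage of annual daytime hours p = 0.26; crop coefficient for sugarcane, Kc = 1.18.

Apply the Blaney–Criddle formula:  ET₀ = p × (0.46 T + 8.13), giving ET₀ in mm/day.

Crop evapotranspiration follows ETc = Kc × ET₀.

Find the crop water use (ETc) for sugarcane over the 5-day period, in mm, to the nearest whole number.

ET₀ = 0.26 × (0.46 × 23.5 + 8.13) = 0.26 × 18.940 = 4.9244 mm/d
ETc = Kc × ET₀ = 1.18 × 4.9244 = 5.8108 mm/d
Over 5 days: 5.8108 × 5 = 29.054 mm

29 mm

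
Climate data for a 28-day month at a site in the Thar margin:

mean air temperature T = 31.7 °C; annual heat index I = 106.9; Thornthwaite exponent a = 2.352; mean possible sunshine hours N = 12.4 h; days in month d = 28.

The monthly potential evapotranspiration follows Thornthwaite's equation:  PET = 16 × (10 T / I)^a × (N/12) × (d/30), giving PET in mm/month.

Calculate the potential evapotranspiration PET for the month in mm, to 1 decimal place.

10T/I = 10 × 31.7 / 106.9 = 2.9654
(10T/I)^a = 2.9654^2.352 = 12.8926
Uncorrected PET = 16 × 12.8926 = 206.282 mm
Correction = (N/12)(d/30) = (12.4/12)(28/30) = 0.9644
PET = 206.282 × 0.9644 = 198.938 mm/month

198.9 mm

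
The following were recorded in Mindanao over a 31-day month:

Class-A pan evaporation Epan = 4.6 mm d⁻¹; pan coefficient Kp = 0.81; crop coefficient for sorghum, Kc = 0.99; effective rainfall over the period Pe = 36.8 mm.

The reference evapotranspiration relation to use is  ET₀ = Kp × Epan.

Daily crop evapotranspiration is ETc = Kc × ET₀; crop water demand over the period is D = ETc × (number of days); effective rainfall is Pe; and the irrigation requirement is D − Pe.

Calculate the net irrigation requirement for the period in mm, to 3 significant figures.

77.6 mm

ET₀ = 0.81 × 4.6 = 3.7260 mm/d
ETc = Kc × ET₀ = 0.99 × 3.7260 = 3.6887 mm/d
Crop demand D = ETc × 31 d = 3.6887 × 31 = 114.350 mm
D − Pe = 114.350 − 36.8 = 77.550 mm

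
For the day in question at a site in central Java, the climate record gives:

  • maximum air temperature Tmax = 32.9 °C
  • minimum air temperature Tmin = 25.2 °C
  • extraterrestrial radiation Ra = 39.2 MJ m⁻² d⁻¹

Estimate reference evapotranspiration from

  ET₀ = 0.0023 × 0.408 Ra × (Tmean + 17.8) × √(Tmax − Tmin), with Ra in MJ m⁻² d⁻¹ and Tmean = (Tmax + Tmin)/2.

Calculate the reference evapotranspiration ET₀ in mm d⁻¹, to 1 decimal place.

Tmean = (32.9 + 25.2)/2 = 29.05 °C
0.408 Ra = 0.408 × 39.2 = 15.9936 mm/d equivalent
ET₀ = 0.0023 × 15.9936 × (29.05 + 17.8) × √7.7 = 0.0023 × 15.9936 × 46.85 × 2.7749 = 4.7822 mm/d

4.8 mm d⁻¹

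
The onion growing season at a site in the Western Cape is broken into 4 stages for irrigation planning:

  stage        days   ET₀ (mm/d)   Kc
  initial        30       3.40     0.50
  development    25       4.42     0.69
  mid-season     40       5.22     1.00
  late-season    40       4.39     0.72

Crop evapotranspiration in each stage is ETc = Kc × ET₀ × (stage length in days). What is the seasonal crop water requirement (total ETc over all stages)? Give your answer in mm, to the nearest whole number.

initial: 0.50 × 3.40 × 30 = 51.00 mm
development: 0.69 × 4.42 × 25 = 76.25 mm
mid-season: 1.00 × 5.22 × 40 = 208.80 mm
late-season: 0.72 × 4.39 × 40 = 126.43 mm
Seasonal total = 462.48 mm

462 mm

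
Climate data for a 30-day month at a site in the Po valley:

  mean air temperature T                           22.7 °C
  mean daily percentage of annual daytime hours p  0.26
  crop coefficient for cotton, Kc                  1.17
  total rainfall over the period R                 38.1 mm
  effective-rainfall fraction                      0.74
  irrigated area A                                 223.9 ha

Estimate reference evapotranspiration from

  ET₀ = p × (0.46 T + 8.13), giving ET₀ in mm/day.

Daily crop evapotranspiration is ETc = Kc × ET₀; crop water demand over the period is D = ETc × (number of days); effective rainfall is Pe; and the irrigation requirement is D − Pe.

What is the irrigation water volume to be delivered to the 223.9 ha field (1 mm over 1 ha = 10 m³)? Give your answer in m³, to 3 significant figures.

ET₀ = 0.26 × (0.46 × 22.7 + 8.13) = 0.26 × 18.572 = 4.8287 mm/d
ETc = Kc × ET₀ = 1.17 × 4.8287 = 5.6496 mm/d
Crop demand D = ETc × 30 d = 5.6496 × 30 = 169.488 mm
Pe = 0.74 × 38.1 = 28.194 mm
D − Pe = 169.488 − 28.194 = 141.294 mm
Volume = 141.294 mm × 223.9 ha × 10 = 316357.3 m³

316000 m³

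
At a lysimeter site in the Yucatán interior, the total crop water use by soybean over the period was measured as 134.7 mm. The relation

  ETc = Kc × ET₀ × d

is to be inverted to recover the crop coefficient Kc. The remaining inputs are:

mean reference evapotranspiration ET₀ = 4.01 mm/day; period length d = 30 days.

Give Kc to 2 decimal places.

ETc = Kc × ET₀ × d  ⇒  Kc = ETc / (ET₀ × d)
Kc = 134.7 / (4.01 × 30) = 134.7 / 120.30 = 1.1197

1.12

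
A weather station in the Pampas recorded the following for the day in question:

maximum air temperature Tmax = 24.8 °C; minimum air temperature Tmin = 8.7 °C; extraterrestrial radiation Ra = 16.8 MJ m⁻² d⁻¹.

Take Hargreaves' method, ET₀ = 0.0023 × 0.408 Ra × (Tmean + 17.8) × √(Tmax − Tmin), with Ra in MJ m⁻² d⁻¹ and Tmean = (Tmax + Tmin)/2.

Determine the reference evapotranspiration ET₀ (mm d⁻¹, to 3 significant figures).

Tmean = (24.8 + 8.7)/2 = 16.75 °C
0.408 Ra = 0.408 × 16.8 = 6.8544 mm/d equivalent
ET₀ = 0.0023 × 6.8544 × (16.75 + 17.8) × √16.1 = 0.0023 × 6.8544 × 34.55 × 4.0125 = 2.1855 mm/d

2.19 mm d⁻¹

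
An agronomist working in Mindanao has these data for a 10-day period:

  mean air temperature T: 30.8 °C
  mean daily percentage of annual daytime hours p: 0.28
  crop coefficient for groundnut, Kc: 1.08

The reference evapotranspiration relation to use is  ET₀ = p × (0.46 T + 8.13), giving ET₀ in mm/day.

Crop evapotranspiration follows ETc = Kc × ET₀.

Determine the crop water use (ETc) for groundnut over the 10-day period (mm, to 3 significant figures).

67.4 mm

ET₀ = 0.28 × (0.46 × 30.8 + 8.13) = 0.28 × 22.298 = 6.2434 mm/d
ETc = Kc × ET₀ = 1.08 × 6.2434 = 6.7429 mm/d
Over 10 days: 6.7429 × 10 = 67.429 mm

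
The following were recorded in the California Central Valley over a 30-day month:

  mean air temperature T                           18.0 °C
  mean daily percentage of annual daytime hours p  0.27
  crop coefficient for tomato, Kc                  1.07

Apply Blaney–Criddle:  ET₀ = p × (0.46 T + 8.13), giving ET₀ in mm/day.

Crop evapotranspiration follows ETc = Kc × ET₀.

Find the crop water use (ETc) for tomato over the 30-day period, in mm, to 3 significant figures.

ET₀ = 0.27 × (0.46 × 18.0 + 8.13) = 0.27 × 16.410 = 4.4307 mm/d
ETc = Kc × ET₀ = 1.07 × 4.4307 = 4.7408 mm/d
Over 30 days: 4.7408 × 30 = 142.224 mm

142 mm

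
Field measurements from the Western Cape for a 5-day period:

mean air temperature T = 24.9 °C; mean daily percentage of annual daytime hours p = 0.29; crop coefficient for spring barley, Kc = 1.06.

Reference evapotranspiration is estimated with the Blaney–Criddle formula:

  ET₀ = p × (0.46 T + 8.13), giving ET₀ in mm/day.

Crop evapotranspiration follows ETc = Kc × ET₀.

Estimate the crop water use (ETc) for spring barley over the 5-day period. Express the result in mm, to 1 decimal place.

30.1 mm

ET₀ = 0.29 × (0.46 × 24.9 + 8.13) = 0.29 × 19.584 = 5.6794 mm/d
ETc = Kc × ET₀ = 1.06 × 5.6794 = 6.0202 mm/d
Over 5 days: 6.0202 × 5 = 30.101 mm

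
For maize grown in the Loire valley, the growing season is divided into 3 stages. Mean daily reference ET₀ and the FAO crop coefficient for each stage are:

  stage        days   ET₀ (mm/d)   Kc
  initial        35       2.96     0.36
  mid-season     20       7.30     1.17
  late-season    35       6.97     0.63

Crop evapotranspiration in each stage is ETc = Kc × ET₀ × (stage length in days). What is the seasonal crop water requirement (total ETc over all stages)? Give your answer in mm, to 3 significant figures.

initial: 0.36 × 2.96 × 35 = 37.30 mm
mid-season: 1.17 × 7.30 × 20 = 170.82 mm
late-season: 0.63 × 6.97 × 35 = 153.69 mm
Seasonal total = 361.81 mm

362 mm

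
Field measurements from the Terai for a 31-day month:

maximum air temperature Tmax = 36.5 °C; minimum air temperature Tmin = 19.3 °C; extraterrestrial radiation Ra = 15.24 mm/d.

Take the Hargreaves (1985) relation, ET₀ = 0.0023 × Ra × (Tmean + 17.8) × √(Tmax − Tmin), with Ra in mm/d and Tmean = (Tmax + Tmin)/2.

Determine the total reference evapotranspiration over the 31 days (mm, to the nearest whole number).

Tmean = (36.5 + 19.3)/2 = 27.90 °C
ET₀ = 0.0023 × 15.24 × (27.90 + 17.8) × √17.2 = 0.0023 × 15.24 × 45.70 × 4.1473 = 6.6435 mm/d
Over 31 days: 6.6435 × 31 = 205.949 mm

206 mm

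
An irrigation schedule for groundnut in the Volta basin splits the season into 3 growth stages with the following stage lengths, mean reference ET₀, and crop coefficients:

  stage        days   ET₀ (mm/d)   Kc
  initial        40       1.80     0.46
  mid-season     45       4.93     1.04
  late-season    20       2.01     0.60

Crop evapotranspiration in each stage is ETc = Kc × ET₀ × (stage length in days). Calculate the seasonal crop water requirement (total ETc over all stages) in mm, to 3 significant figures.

288 mm

initial: 0.46 × 1.80 × 40 = 33.12 mm
mid-season: 1.04 × 4.93 × 45 = 230.72 mm
late-season: 0.60 × 2.01 × 20 = 24.12 mm
Seasonal total = 287.96 mm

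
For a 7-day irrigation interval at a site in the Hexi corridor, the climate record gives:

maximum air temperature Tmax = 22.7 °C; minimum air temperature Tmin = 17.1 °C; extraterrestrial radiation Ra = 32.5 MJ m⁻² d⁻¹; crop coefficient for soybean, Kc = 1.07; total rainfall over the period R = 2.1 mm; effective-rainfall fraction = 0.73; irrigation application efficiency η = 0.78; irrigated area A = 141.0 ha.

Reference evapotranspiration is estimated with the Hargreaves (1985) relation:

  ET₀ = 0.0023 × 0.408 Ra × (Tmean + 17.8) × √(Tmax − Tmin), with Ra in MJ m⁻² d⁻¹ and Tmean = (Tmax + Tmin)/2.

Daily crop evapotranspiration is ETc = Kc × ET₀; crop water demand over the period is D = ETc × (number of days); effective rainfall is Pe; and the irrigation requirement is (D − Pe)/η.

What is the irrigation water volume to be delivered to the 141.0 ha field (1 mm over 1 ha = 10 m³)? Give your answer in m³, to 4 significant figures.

Tmean = (22.7 + 17.1)/2 = 19.90 °C
0.408 Ra = 0.408 × 32.5 = 13.2600 mm/d equivalent
ET₀ = 0.0023 × 13.2600 × (19.90 + 17.8) × √5.6 = 0.0023 × 13.2600 × 37.70 × 2.3664 = 2.7208 mm/d
ETc = Kc × ET₀ = 1.07 × 2.7208 = 2.9113 mm/d
Crop demand D = ETc × 7 d = 2.9113 × 7 = 20.379 mm
Pe = 0.73 × 2.1 = 1.533 mm
D − Pe = 20.379 − 1.533 = 18.846 mm
Gross irrigation = 18.846 / 0.78 = 24.162 mm
Volume = 24.162 mm × 141.0 ha × 10 = 34068.4 m³

34070 m³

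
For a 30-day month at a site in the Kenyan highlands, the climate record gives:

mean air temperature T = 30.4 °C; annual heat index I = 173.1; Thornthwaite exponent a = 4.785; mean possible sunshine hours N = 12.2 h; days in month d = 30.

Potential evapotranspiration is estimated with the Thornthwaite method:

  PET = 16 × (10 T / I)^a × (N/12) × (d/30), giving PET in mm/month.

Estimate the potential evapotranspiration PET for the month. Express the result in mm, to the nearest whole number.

10T/I = 10 × 30.4 / 173.1 = 1.7562
(10T/I)^a = 1.7562^4.785 = 14.8008
Uncorrected PET = 16 × 14.8008 = 236.813 mm
Correction = (N/12)(d/30) = (12.2/12)(30/30) = 1.0167
PET = 236.813 × 1.0167 = 240.768 mm/month

241 mm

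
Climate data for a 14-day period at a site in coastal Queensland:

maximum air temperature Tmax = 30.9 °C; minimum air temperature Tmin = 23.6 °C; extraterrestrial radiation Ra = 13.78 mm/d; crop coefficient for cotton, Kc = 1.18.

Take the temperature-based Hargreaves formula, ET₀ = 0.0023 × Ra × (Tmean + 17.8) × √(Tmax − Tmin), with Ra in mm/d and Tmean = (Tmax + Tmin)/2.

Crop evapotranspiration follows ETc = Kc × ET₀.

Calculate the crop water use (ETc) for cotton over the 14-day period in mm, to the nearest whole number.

64 mm

Tmean = (30.9 + 23.6)/2 = 27.25 °C
ET₀ = 0.0023 × 13.78 × (27.25 + 17.8) × √7.3 = 0.0023 × 13.78 × 45.05 × 2.7019 = 3.8578 mm/d
ETc = Kc × ET₀ = 1.18 × 3.8578 = 4.5522 mm/d
Over 14 days: 4.5522 × 14 = 63.731 mm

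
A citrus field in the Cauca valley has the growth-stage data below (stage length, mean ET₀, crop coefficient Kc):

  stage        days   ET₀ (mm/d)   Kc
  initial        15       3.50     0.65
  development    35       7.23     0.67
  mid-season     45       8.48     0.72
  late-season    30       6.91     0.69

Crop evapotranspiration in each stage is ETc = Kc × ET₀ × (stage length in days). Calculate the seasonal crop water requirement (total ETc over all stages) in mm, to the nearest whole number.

initial: 0.65 × 3.50 × 15 = 34.13 mm
development: 0.67 × 7.23 × 35 = 169.54 mm
mid-season: 0.72 × 8.48 × 45 = 274.75 mm
late-season: 0.69 × 6.91 × 30 = 143.04 mm
Seasonal total = 621.46 mm

621 mm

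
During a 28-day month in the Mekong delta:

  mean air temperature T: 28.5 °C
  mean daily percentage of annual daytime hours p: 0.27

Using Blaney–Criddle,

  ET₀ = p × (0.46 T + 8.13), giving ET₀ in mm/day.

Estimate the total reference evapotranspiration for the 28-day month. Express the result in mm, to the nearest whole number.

161 mm

ET₀ = 0.27 × (0.46 × 28.5 + 8.13) = 0.27 × 21.240 = 5.7348 mm/d
Monthly total = 5.7348 × 28 = 160.574 mm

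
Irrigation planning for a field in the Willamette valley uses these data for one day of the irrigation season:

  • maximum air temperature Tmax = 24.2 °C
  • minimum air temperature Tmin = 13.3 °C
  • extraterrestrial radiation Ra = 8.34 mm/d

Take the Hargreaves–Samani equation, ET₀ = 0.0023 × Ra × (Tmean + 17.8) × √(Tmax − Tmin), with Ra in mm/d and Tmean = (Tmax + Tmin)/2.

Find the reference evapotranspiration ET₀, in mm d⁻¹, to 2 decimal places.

2.31 mm d⁻¹

Tmean = (24.2 + 13.3)/2 = 18.75 °C
ET₀ = 0.0023 × 8.34 × (18.75 + 17.8) × √10.9 = 0.0023 × 8.34 × 36.55 × 3.3015 = 2.3147 mm/d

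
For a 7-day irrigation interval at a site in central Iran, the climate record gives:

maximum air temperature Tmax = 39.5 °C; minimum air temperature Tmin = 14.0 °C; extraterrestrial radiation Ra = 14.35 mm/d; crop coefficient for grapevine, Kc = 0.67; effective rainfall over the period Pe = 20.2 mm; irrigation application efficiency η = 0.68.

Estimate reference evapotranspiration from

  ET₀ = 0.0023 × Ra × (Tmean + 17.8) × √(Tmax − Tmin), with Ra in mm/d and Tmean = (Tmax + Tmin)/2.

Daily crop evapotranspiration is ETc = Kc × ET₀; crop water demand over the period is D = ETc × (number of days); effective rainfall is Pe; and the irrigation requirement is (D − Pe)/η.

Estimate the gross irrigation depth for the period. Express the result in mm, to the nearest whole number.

Tmean = (39.5 + 14.0)/2 = 26.75 °C
ET₀ = 0.0023 × 14.35 × (26.75 + 17.8) × √25.5 = 0.0023 × 14.35 × 44.55 × 5.0498 = 7.4251 mm/d
ETc = Kc × ET₀ = 0.67 × 7.4251 = 4.9748 mm/d
Crop demand D = ETc × 7 d = 4.9748 × 7 = 34.824 mm
D − Pe = 34.824 − 20.2 = 14.624 mm
Gross irrigation = 14.624 / 0.68 = 21.506 mm

22 mm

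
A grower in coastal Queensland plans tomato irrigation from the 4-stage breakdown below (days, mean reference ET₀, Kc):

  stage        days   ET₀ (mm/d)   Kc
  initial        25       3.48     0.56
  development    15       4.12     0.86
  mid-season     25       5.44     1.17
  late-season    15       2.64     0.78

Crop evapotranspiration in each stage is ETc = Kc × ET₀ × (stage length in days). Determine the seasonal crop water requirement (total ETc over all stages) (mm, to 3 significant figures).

initial: 0.56 × 3.48 × 25 = 48.72 mm
development: 0.86 × 4.12 × 15 = 53.15 mm
mid-season: 1.17 × 5.44 × 25 = 159.12 mm
late-season: 0.78 × 2.64 × 15 = 30.89 mm
Seasonal total = 291.88 mm

292 mm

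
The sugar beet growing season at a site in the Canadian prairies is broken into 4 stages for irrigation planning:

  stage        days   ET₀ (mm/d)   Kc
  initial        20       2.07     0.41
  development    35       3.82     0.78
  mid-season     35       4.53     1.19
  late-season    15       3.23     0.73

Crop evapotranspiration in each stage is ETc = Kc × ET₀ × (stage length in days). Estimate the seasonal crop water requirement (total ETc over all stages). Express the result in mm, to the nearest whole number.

initial: 0.41 × 2.07 × 20 = 16.97 mm
development: 0.78 × 3.82 × 35 = 104.29 mm
mid-season: 1.19 × 4.53 × 35 = 188.67 mm
late-season: 0.73 × 3.23 × 15 = 35.37 mm
Seasonal total = 345.30 mm

345 mm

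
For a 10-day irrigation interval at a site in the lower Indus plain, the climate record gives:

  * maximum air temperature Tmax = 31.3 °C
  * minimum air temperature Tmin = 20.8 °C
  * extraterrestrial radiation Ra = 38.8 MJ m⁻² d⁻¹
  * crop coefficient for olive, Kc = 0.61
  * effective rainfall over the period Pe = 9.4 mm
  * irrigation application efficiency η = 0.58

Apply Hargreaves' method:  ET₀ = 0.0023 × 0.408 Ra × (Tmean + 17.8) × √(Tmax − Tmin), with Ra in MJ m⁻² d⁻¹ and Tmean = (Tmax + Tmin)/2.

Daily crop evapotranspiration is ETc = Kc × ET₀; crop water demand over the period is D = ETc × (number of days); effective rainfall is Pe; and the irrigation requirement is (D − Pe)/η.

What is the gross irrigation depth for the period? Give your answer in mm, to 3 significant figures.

38.2 mm

Tmean = (31.3 + 20.8)/2 = 26.05 °C
0.408 Ra = 0.408 × 38.8 = 15.8304 mm/d equivalent
ET₀ = 0.0023 × 15.8304 × (26.05 + 17.8) × √10.5 = 0.0023 × 15.8304 × 43.85 × 3.2404 = 5.1735 mm/d
ETc = Kc × ET₀ = 0.61 × 5.1735 = 3.1558 mm/d
Crop demand D = ETc × 10 d = 3.1558 × 10 = 31.558 mm
D − Pe = 31.558 − 9.4 = 22.158 mm
Gross irrigation = 22.158 / 0.58 = 38.203 mm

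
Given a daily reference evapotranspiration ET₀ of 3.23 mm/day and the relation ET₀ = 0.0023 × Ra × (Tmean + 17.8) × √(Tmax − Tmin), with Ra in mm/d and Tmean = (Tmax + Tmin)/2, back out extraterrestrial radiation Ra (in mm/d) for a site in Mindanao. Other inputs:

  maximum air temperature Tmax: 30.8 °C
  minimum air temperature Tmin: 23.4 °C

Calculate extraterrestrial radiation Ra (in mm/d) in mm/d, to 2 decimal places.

11.50 mm/d

Tmean = 27.10 °C; √ΔT = 2.7203
Ra = ET₀ / [0.0023 × (Tmean+17.8) × √ΔT] = 3.23 / (0.0023 × 44.90 × 2.7203) = 11.498 mm/d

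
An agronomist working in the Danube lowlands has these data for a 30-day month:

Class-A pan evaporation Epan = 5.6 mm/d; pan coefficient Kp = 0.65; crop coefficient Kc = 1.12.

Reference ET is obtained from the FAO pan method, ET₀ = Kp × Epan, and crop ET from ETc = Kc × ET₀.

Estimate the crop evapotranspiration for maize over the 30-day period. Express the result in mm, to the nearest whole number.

122 mm

ET₀ = 0.65 × 5.6 = 3.6400 mm/d
ETc = Kc × ET₀ = 1.12 × 3.6400 = 4.0768 mm/d
Over 30 days: 4.0768 × 30 = 122.304 mm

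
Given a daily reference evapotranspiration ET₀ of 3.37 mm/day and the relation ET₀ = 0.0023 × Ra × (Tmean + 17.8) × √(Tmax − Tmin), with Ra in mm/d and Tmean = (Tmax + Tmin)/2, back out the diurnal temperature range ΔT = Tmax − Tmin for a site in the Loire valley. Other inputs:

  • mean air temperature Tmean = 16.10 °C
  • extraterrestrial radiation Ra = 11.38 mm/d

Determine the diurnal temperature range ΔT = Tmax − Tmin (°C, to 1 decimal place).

√ΔT = ET₀ / [0.0023 × Ra × (Tmean+17.8)] = 3.37 / (0.0023 × 11.38 × 33.90) = 3.7980
ΔT = 3.7980² = 14.425 °C

14.4 °C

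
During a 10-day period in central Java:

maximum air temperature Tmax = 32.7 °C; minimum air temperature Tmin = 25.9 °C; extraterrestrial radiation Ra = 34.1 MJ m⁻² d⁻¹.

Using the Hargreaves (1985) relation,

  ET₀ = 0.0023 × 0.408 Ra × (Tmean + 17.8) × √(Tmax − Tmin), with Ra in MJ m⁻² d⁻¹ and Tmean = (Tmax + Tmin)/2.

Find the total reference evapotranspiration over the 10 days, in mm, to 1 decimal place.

39.3 mm

Tmean = (32.7 + 25.9)/2 = 29.30 °C
0.408 Ra = 0.408 × 34.1 = 13.9128 mm/d equivalent
ET₀ = 0.0023 × 13.9128 × (29.30 + 17.8) × √6.8 = 0.0023 × 13.9128 × 47.10 × 2.6077 = 3.9303 mm/d
Over 10 days: 3.9303 × 10 = 39.303 mm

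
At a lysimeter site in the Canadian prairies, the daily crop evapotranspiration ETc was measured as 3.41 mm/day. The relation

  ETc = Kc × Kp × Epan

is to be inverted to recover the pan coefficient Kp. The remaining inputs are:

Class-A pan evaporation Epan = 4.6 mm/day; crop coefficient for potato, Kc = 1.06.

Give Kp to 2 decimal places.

ETc = Kc × Kp × Epan  ⇒  Kp = ETc / (Kc × Epan)
Kp = 3.41 / (1.06 × 4.6) = 3.41 / 4.876 = 0.6993

0.70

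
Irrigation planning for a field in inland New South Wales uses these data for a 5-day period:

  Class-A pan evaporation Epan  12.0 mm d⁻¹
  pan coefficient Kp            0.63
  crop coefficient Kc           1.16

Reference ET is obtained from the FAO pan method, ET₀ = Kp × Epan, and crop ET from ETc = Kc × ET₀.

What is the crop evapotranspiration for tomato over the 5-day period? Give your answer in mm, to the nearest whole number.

44 mm

ET₀ = 0.63 × 12.0 = 7.5600 mm/d
ETc = Kc × ET₀ = 1.16 × 7.5600 = 8.7696 mm/d
Over 5 days: 8.7696 × 5 = 43.848 mm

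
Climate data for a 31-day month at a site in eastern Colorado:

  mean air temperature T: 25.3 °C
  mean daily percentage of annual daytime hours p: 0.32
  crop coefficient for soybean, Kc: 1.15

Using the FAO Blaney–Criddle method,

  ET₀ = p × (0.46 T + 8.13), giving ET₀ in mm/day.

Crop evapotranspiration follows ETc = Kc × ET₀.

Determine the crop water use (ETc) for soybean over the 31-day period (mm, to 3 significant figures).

226 mm

ET₀ = 0.32 × (0.46 × 25.3 + 8.13) = 0.32 × 19.768 = 6.3258 mm/d
ETc = Kc × ET₀ = 1.15 × 6.3258 = 7.2747 mm/d
Over 31 days: 7.2747 × 31 = 225.516 mm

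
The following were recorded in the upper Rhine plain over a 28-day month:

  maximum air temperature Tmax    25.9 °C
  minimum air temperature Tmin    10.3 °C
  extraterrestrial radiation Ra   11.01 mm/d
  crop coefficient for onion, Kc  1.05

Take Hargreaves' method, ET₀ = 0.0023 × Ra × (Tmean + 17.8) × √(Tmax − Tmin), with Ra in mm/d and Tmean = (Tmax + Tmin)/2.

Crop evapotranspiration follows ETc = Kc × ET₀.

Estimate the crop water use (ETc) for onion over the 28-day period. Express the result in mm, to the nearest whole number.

106 mm

Tmean = (25.9 + 10.3)/2 = 18.10 °C
ET₀ = 0.0023 × 11.01 × (18.10 + 17.8) × √15.6 = 0.0023 × 11.01 × 35.90 × 3.9497 = 3.5907 mm/d
ETc = Kc × ET₀ = 1.05 × 3.5907 = 3.7702 mm/d
Over 28 days: 3.7702 × 28 = 105.566 mm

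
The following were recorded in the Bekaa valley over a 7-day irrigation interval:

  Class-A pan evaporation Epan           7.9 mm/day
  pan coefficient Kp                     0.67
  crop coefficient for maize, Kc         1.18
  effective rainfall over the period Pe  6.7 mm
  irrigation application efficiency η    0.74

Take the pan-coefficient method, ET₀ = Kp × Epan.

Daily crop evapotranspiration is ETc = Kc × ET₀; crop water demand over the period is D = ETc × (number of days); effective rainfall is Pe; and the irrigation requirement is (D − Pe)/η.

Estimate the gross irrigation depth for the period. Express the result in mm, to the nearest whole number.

ET₀ = 0.67 × 7.9 = 5.2930 mm/d
ETc = Kc × ET₀ = 1.18 × 5.2930 = 6.2457 mm/d
Crop demand D = ETc × 7 d = 6.2457 × 7 = 43.720 mm
D − Pe = 43.720 − 6.7 = 37.020 mm
Gross irrigation = 37.020 / 0.74 = 50.027 mm

50 mm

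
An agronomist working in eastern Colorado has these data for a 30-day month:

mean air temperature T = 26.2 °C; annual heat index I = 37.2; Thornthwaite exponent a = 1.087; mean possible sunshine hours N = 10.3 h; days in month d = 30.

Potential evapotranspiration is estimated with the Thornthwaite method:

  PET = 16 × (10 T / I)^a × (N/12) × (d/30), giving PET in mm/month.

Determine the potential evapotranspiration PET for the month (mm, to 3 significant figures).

115 mm

10T/I = 10 × 26.2 / 37.2 = 7.0430
(10T/I)^a = 7.0430^1.087 = 8.3467
Uncorrected PET = 16 × 8.3467 = 133.547 mm
Correction = (N/12)(d/30) = (10.3/12)(30/30) = 0.8583
PET = 133.547 × 0.8583 = 114.623 mm/month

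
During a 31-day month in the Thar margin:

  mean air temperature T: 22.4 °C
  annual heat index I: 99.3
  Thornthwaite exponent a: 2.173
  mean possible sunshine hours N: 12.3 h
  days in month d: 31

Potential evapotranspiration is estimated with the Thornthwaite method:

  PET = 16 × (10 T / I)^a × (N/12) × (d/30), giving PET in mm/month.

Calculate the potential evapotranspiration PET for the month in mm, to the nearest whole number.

10T/I = 10 × 22.4 / 99.3 = 2.2558
(10T/I)^a = 2.2558^2.173 = 5.8576
Uncorrected PET = 16 × 5.8576 = 93.722 mm
Correction = (N/12)(d/30) = (12.3/12)(31/30) = 1.0592
PET = 93.722 × 1.0592 = 99.270 mm/month

99 mm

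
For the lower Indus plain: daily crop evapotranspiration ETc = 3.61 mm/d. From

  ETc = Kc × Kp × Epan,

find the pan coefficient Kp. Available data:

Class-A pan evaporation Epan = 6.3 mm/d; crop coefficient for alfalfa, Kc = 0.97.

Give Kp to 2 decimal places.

0.59

ETc = Kc × Kp × Epan  ⇒  Kp = ETc / (Kc × Epan)
Kp = 3.61 / (0.97 × 6.3) = 3.61 / 6.111 = 0.5907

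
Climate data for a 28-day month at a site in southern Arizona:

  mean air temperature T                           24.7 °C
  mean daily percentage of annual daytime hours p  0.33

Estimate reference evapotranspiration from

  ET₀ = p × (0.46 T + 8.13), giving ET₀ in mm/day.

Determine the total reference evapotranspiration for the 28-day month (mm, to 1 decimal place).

ET₀ = 0.33 × (0.46 × 24.7 + 8.13) = 0.33 × 19.492 = 6.4324 mm/d
Monthly total = 6.4324 × 28 = 180.107 mm

180.1 mm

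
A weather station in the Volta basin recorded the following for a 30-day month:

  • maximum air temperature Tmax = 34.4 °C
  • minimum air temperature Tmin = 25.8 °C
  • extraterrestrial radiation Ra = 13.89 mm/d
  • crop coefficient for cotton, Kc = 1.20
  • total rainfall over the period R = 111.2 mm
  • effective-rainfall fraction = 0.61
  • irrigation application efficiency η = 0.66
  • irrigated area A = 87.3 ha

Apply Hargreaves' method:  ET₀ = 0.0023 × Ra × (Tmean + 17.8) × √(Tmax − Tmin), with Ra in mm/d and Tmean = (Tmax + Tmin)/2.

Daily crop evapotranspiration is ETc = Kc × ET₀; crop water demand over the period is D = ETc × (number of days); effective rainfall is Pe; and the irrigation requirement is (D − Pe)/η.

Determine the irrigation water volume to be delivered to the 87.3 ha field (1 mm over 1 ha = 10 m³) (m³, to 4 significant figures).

124000 m³

Tmean = (34.4 + 25.8)/2 = 30.10 °C
ET₀ = 0.0023 × 13.89 × (30.10 + 17.8) × √8.6 = 0.0023 × 13.89 × 47.90 × 2.9326 = 4.4876 mm/d
ETc = Kc × ET₀ = 1.20 × 4.4876 = 5.3851 mm/d
Crop demand D = ETc × 30 d = 5.3851 × 30 = 161.553 mm
Pe = 0.61 × 111.2 = 67.832 mm
D − Pe = 161.553 − 67.832 = 93.721 mm
Gross irrigation = 93.721 / 0.66 = 142.002 mm
Volume = 142.002 mm × 87.3 ha × 10 = 123967.7 m³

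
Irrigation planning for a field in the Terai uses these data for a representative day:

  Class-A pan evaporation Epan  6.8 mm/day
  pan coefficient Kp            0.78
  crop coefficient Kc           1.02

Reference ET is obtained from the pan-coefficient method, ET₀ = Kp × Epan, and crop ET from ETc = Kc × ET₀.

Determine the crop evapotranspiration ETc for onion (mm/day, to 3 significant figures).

5.41 mm/day

ET₀ = 0.78 × 6.8 = 5.3040 mm/d
ETc = Kc × ET₀ = 1.02 × 5.3040 = 5.4101 mm/d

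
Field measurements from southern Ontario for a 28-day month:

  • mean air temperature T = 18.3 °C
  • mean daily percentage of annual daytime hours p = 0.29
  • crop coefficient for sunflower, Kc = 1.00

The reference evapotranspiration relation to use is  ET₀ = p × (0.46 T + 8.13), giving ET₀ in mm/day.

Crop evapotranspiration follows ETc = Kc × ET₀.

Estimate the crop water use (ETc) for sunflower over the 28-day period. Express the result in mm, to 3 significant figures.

134 mm

ET₀ = 0.29 × (0.46 × 18.3 + 8.13) = 0.29 × 16.548 = 4.7989 mm/d
ETc = Kc × ET₀ = 1.00 × 4.7989 = 4.7989 mm/d
Over 28 days: 4.7989 × 28 = 134.369 mm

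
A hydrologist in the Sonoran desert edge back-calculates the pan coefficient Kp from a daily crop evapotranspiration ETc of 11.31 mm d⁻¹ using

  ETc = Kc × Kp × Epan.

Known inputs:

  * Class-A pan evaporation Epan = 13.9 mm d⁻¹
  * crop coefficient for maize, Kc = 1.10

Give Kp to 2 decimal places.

ETc = Kc × Kp × Epan  ⇒  Kp = ETc / (Kc × Epan)
Kp = 11.31 / (1.10 × 13.9) = 11.31 / 15.290 = 0.7397

0.74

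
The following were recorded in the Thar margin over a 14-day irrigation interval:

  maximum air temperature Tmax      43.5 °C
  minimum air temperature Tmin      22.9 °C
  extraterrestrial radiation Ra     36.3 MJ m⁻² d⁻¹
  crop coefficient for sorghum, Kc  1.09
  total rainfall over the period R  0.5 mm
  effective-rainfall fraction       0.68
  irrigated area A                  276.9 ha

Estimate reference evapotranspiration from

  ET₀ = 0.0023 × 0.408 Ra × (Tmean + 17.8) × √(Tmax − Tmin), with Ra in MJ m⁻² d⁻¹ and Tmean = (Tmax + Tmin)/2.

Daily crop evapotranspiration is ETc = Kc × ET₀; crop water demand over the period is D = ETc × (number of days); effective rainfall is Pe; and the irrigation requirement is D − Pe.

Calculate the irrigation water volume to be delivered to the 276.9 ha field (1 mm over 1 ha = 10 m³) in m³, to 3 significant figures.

Tmean = (43.5 + 22.9)/2 = 33.20 °C
0.408 Ra = 0.408 × 36.3 = 14.8104 mm/d equivalent
ET₀ = 0.0023 × 14.8104 × (33.20 + 17.8) × √20.6 = 0.0023 × 14.8104 × 51.00 × 4.5387 = 7.8849 mm/d
ETc = Kc × ET₀ = 1.09 × 7.8849 = 8.5945 mm/d
Crop demand D = ETc × 14 d = 8.5945 × 14 = 120.323 mm
Pe = 0.68 × 0.5 = 0.340 mm
D − Pe = 120.323 − 0.340 = 119.983 mm
Volume = 119.983 mm × 276.9 ha × 10 = 332232.9 m³

332000 m³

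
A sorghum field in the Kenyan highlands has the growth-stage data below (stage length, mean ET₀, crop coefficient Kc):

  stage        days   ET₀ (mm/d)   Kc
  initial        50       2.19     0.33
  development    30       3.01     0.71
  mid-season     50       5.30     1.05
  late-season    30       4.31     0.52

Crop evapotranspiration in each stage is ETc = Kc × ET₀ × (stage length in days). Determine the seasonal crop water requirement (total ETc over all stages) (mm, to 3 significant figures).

initial: 0.33 × 2.19 × 50 = 36.14 mm
development: 0.71 × 3.01 × 30 = 64.11 mm
mid-season: 1.05 × 5.30 × 50 = 278.25 mm
late-season: 0.52 × 4.31 × 30 = 67.24 mm
Seasonal total = 445.74 mm

446 mm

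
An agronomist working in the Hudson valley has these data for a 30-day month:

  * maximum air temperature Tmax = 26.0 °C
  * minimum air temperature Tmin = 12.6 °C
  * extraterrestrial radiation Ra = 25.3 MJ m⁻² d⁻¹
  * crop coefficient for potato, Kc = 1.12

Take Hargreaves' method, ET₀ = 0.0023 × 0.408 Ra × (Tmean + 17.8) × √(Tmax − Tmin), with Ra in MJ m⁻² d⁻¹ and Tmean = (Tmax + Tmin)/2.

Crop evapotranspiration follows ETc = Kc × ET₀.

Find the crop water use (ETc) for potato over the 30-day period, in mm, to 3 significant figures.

Tmean = (26.0 + 12.6)/2 = 19.30 °C
0.408 Ra = 0.408 × 25.3 = 10.3224 mm/d equivalent
ET₀ = 0.0023 × 10.3224 × (19.30 + 17.8) × √13.4 = 0.0023 × 10.3224 × 37.10 × 3.6606 = 3.2243 mm/d
ETc = Kc × ET₀ = 1.12 × 3.2243 = 3.6112 mm/d
Over 30 days: 3.6112 × 30 = 108.336 mm

108 mm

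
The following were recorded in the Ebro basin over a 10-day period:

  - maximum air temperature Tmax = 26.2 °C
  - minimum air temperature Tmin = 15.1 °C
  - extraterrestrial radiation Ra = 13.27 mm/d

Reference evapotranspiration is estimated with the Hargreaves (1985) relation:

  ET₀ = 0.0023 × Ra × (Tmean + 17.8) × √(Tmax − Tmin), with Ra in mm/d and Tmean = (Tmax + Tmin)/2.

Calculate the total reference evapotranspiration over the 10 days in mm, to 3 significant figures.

39.1 mm

Tmean = (26.2 + 15.1)/2 = 20.65 °C
ET₀ = 0.0023 × 13.27 × (20.65 + 17.8) × √11.1 = 0.0023 × 13.27 × 38.45 × 3.3317 = 3.9099 mm/d
Over 10 days: 3.9099 × 10 = 39.099 mm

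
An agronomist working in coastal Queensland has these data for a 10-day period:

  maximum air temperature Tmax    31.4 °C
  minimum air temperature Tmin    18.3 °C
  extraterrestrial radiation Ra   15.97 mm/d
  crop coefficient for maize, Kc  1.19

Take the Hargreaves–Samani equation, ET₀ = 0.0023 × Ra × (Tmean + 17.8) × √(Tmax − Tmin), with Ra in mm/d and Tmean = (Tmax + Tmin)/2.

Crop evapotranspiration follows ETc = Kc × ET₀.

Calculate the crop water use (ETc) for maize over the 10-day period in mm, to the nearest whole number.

67 mm

Tmean = (31.4 + 18.3)/2 = 24.85 °C
ET₀ = 0.0023 × 15.97 × (24.85 + 17.8) × √13.1 = 0.0023 × 15.97 × 42.65 × 3.6194 = 5.6701 mm/d
ETc = Kc × ET₀ = 1.19 × 5.6701 = 6.7474 mm/d
Over 10 days: 6.7474 × 10 = 67.474 mm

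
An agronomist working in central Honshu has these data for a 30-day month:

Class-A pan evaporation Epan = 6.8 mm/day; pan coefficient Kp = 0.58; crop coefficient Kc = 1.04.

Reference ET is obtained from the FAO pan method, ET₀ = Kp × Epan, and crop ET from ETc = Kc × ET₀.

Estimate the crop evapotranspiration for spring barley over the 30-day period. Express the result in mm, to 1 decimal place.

ET₀ = 0.58 × 6.8 = 3.9440 mm/d
ETc = Kc × ET₀ = 1.04 × 3.9440 = 4.1018 mm/d
Over 30 days: 4.1018 × 30 = 123.054 mm

123.1 mm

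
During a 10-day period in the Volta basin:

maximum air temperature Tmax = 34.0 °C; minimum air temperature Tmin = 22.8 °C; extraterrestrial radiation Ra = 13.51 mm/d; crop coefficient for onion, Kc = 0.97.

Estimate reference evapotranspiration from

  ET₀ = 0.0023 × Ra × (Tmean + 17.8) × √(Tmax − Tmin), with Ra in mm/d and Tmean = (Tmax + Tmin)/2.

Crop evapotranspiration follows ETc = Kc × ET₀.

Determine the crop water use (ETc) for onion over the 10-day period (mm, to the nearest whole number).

47 mm

Tmean = (34.0 + 22.8)/2 = 28.40 °C
ET₀ = 0.0023 × 13.51 × (28.40 + 17.8) × √11.2 = 0.0023 × 13.51 × 46.20 × 3.3466 = 4.8043 mm/d
ETc = Kc × ET₀ = 0.97 × 4.8043 = 4.6602 mm/d
Over 10 days: 4.6602 × 10 = 46.602 mm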